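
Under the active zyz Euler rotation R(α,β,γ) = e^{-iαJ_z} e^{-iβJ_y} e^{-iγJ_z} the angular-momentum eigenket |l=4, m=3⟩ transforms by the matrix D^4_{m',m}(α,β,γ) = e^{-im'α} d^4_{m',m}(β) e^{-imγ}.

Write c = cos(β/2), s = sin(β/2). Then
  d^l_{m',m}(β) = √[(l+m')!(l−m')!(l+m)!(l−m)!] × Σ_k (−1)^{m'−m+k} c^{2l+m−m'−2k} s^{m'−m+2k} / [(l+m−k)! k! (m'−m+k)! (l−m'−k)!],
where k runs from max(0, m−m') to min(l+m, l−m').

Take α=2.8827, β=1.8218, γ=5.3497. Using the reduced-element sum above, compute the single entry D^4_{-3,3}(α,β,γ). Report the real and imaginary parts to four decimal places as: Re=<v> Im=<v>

Re=0.2136 Im=-0.4387

Split into d^4_{-3,3}(β=1.8218) × two z-phases.
With c≡cos(β/2)=0.613035 and s≡sin(β/2)=0.790056, N=[1·5040·5040·1]^{1/2}=5040.000000
The bounds max(0,m−m')=6 and min(l+m,l−m')=7 give 2 terms
  k=6: (−1)^0·5040.0000/(720)·0.6130^2·0.7901^6 = +0.639757
  k=7: (−1)^1·5040.0000/(5040)·0.6130^0·0.7901^8 = -0.151797
d^4_{-3,3}(1.8218) = +0.639757 -0.151797 = +0.487960
D = (-0.713246+0.700914i)·(+0.487960)·(-0.942375+0.334559i) = +0.213555-0.438748i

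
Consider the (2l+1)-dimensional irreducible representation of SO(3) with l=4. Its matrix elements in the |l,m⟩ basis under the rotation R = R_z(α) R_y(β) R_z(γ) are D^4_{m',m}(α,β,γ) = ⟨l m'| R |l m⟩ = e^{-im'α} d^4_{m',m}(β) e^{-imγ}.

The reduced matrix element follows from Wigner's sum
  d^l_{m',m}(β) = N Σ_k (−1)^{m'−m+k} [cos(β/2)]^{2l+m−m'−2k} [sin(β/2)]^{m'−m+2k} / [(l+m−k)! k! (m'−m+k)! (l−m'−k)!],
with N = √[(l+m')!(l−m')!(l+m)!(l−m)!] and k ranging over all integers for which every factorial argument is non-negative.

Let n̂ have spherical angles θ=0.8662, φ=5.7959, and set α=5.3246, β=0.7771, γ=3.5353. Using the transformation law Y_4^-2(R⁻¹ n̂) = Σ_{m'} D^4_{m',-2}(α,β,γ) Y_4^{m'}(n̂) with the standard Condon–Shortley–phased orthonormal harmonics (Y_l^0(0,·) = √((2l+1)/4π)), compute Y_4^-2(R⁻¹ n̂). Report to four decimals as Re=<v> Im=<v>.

Need the full column D^4_{m',-2} for m'=−4..4 at α=5.3246, β=0.7771, γ=3.5353.
cos(β/2)=0.925459, sin(β/2)=0.378847
d^4_{-4,-2}: single k=2 term ⇒ +0.477145;  D = -0.475009-0.045102i
d^4_{-3,-2}: k∈[1..2] ⇒ +0.824194 -0.414346 = +0.409847;  D = -0.202771-0.356172i
d^4_{-2,-2}: k∈[0..2] ⇒ +0.538095 -1.082064 +0.226660 = -0.317308;  D = -0.135453+0.286945i
d^4_{-1,-2}: k∈[0..2] ⇒ -0.934548 +0.783041 -0.087479 = -0.238987;  D = -0.235494+0.040708i
d^4_{0,-2}: k∈[0..2] ⇒ +0.855446 -0.382274 +0.024023 = +0.497195;  D = +0.350861+0.352278i
d^4_{1,-2}: k∈[0..2] ⇒ -0.522027 +0.131219 -0.004398 = -0.395206;  D = +0.068888-0.389156i
d^4_{2,-2}: k∈[0..2] ⇒ +0.226660 -0.030386 +0.000424 = +0.196698;  D = -0.178213+0.083249i
d^4_{3,-2}: k∈[0..1] ⇒ -0.069435 +0.003879 = -0.065556;  D = +0.056839+0.032663i
d^4_{4,-2}: single k=0 term ⇒ +0.013399;  D = -0.001213-0.013344i
Y_4^{m'}(θ=0.8662,φ=5.7959) and Σ D·Y over m':
  (-0.4750-0.0451i)·(-0.0551+0.1386i)  (-0.2028-0.3562i)·(+0.0390+0.3564i)  (-0.1355+0.2869i)·(+0.2112+0.3112i)  (-0.2355+0.0407i)·(-0.0130-0.0069i)  (+0.3509+0.3523i)·(-0.3624+0.0000i)  (+0.0689-0.3892i)·(+0.0130-0.0069i)  (-0.1782+0.0832i)·(+0.2112-0.3112i)  (+0.0568+0.0327i)·(-0.0390+0.3564i)  (-0.0012-0.0133i)·(-0.0551-0.1386i)
Y_4^-2(R⁻¹ n̂) = -0.119409-0.170225i

Re=-0.1194 Im=-0.1702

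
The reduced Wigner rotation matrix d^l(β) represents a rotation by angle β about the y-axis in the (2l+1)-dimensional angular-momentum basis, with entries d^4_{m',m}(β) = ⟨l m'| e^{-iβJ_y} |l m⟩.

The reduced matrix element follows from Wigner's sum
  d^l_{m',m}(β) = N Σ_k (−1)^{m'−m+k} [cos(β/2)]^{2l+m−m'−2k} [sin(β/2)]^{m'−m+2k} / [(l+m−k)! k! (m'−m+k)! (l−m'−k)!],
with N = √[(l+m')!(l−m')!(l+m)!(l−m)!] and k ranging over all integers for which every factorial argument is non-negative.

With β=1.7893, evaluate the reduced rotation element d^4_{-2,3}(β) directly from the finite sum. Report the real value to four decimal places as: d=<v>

d^4_{-2,3}(β=1.7893) via Wigner's sum:
Half-angle: c=0.625792, s=0.779990. N=√(2·720·5040·1)=2693.993318
Admissible k: 5..6 (factorial args all ≥0)
  k=5: (−1)^0·2693.9933/(240)·0.6258^3·0.7800^5 = +0.794183
  k=6: (−1)^1·2693.9933/(720)·0.6258^1·0.7800^7 = -0.411261
d^4_{-2,3}(1.7893) = +0.794183 -0.411261 = +0.382922

d=0.3829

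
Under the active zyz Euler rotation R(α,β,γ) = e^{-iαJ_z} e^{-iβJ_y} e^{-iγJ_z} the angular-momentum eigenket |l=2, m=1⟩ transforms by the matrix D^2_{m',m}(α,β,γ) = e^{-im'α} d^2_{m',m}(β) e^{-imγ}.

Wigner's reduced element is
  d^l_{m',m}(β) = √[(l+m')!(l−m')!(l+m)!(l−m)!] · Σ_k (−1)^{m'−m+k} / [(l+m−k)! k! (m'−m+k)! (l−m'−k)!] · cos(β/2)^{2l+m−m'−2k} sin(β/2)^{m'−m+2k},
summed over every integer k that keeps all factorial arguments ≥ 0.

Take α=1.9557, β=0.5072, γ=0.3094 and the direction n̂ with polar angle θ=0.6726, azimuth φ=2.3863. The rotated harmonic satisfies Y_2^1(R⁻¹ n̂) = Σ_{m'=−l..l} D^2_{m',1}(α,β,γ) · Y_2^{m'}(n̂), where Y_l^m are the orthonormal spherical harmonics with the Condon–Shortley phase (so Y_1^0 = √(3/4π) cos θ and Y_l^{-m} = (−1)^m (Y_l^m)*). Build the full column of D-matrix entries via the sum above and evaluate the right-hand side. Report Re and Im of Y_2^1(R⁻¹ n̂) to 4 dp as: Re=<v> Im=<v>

Need the full column D^2_{m',1} for m'=−2..2 at α=1.9557, β=0.5072, γ=0.3094.
cos(β/2)=0.968015, sin(β/2)=0.250890
d^2_{-2,1}: single k=3 term ⇒ +0.030575;  D = -0.027391-0.013585i
d^2_{-1,1}: k∈[2..3] ⇒ +0.176951 -0.003962 = +0.172989;  D = -0.013049+0.172496i
d^2_{0,1}: k∈[1..2] ⇒ +0.557451 -0.037446 = +0.520005;  D = +0.495313-0.158335i
d^2_{1,1}: k∈[0..1] ⇒ +0.878070 -0.176951 = +0.701119;  D = -0.448611-0.538809i
d^2_{2,1}: single k=0 term ⇒ -0.455157;  D = +0.214846-0.401259i
Y_2^{m'}(θ=0.6726,φ=2.3863) and Σ D·Y over m':
  (-0.0274-0.0136i)·(+0.0090+0.1497i)  (-0.0130+0.1725i)·(-0.2741-0.2581i)  (+0.4953-0.1583i)·(+0.2635+0.0000i)  (-0.4486-0.5388i)·(+0.2741-0.2581i)  (+0.2148-0.4013i)·(+0.0090-0.1497i)
Y_2^1(R⁻¹ n̂) = -0.139735-0.157550i

Re=-0.1397 Im=-0.1576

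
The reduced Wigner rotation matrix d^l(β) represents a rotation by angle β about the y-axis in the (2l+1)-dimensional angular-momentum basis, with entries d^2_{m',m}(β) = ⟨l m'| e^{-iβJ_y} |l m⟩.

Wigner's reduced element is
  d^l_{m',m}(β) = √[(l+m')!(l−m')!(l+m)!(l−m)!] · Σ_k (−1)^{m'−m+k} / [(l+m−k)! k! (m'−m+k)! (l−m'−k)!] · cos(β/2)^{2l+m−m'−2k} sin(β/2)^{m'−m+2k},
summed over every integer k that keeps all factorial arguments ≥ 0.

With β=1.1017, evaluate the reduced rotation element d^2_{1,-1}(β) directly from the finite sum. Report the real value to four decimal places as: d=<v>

d=0.5217

d^2_{1,-1}(β=1.1017) via Wigner's sum:
c=cos(1.1017/2)=0.852080, s=sin(1.1017/2)=0.523412; N=√[6·1·1·6]=6.000000
Admissible k: 0..1 (factorial args all ≥0)
  k=0: (−1)^2·6.0000/(2)·0.8521^2·0.5234^2 = +0.596717
  k=1: (−1)^3·6.0000/(6)·0.8521^0·0.5234^4 = -0.075054
d^2_{1,-1}(1.1017) = +0.596717 -0.075054 = +0.521664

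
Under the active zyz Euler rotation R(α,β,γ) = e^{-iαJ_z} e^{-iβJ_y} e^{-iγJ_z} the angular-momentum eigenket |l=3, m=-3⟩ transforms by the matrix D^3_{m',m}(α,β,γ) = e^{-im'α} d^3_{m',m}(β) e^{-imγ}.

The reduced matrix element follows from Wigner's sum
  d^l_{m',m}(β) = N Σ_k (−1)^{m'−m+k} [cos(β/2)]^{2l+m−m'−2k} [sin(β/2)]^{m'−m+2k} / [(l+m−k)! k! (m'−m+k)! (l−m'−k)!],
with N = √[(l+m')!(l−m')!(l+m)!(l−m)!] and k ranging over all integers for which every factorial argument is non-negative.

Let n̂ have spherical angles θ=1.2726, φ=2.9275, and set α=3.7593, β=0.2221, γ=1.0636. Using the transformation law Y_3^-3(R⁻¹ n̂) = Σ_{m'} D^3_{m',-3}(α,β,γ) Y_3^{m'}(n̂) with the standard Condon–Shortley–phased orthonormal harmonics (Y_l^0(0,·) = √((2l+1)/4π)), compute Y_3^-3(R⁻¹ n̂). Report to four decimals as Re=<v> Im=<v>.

Re=0.2836 Im=-0.1196

Need the full column D^3_{m',-3} for m'=−3..3 at α=3.7593, β=0.2221, γ=1.0636.
cos(β/2)=0.993840, sin(β/2)=0.110822
d^3_{-3,-3}: single k=0 term ⇒ +0.963606;  D = -0.313647+0.911132i
d^3_{-2,-3}: single k=0 term ⇒ -0.263199;  D = +0.074297+0.252495i
d^3_{-1,-3}: single k=0 term ⇒ +0.046405;  D = +0.036462+0.028704i
d^3_{0,-3}: single k=0 term ⇒ -0.005975;  D = +0.005968+0.000294i
d^3_{1,-3}: single k=0 term ⇒ +0.000577;  D = +0.000486-0.000311i
d^3_{2,-3}: single k=0 term ⇒ -0.000041;  D = +0.000015-0.000038i
d^3_{3,-3}: single k=0 term ⇒ +0.000002;  D = -0.000000-0.000002i
Y_3^{m'}(θ=1.2726,φ=2.9275) and Σ D·Y over m':
  (-0.3136+0.9111i)·(-0.2918-0.2183i)  (+0.0743+0.2525i)·(+0.2496+0.1139i)  (+0.0365+0.0287i)·(+0.1716+0.0373i)  (+0.0060+0.0003i)·(-0.2816+0.0000i)  (+0.0005-0.0003i)·(-0.1716+0.0373i)  (+0.0000-0.0000i)·(+0.2496-0.1139i)  (-0.0000-0.0000i)·(+0.2918-0.2183i)
Y_3^-3(R⁻¹ n̂) = +0.283605-0.119644i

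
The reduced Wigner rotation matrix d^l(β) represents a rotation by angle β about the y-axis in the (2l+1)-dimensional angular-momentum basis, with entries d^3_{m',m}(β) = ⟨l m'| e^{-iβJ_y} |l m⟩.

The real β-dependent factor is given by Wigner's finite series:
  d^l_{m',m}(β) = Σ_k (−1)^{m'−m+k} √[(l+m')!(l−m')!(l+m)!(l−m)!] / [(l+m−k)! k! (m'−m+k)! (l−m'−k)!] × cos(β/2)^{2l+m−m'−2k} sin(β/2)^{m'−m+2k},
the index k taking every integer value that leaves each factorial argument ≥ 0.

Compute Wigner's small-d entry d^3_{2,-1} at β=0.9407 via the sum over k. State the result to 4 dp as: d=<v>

d=-0.3631

d^3_{2,-1}(β=0.9407) via Wigner's sum:
Half-angle: c=0.891410, s=0.453198. N=√(120·1·2·24)=75.894664
The bounds max(0,m−m')=0 and min(l+m,l−m')=1 give 2 terms
  k=0: (−1)^3·75.8947/(12)·0.8914^3·0.4532^3 = -0.416991
  k=1: (−1)^4·75.8947/(24)·0.8914^1·0.4532^5 = +0.053891
d^3_{2,-1}(0.9407) = -0.416991 +0.053891 = -0.363100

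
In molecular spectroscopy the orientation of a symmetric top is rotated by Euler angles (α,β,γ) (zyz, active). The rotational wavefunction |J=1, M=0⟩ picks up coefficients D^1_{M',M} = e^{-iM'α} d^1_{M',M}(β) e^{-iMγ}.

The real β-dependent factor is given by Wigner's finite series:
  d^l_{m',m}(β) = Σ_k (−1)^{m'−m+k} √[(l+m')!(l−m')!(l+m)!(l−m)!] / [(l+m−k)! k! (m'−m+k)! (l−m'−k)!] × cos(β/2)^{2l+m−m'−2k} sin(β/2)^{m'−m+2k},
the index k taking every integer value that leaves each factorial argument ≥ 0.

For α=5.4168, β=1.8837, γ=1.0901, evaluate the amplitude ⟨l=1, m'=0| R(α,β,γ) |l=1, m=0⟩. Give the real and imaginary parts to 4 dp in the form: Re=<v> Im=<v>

Re=-0.3078 Im=0.0000

Split into d^1_{0,0}(β=1.8837) × two z-phases.
c=cos(1.8837/2)=0.588293, s=sin(1.8837/2)=0.808648; N=√[1·1·1·1]=1.000000
Admissible k: 0..1 (factorial args all ≥0)
  k=0: (−1)^0·1.0000/(1)·0.5883^2·0.8086^0 = +0.346089
  k=1: (−1)^1·1.0000/(1)·0.5883^0·0.8086^2 = -0.653911
d^1_{0,0}(1.8837) = +0.346089 -0.653911 = -0.307823
Attach z-rotation phases: D = e^{-i(0)(5.4168)}·(-0.307823)·e^{-i(0)(1.0901)} = -0.307823+0.000000i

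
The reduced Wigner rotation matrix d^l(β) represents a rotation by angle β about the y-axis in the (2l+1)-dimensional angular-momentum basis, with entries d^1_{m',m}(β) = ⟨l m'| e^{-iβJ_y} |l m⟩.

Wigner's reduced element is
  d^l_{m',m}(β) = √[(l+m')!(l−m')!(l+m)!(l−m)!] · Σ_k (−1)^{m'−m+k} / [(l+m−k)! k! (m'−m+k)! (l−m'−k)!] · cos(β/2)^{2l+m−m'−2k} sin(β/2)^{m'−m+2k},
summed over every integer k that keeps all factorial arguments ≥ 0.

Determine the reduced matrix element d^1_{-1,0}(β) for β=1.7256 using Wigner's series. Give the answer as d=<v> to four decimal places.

d=0.6987

d^1_{-1,0}(β=1.7256) via Wigner's sum:
With c≡cos(β/2)=0.650313 and s≡sin(β/2)=0.759666, N=[1·2·1·1]^{1/2}=1.414214
k∈{1} keeps every argument non-negative
  k=1: (−1)^0·1.4142/(1)·0.6503^1·0.7597^1 = +0.698651
d^1_{-1,0}(1.7256) = +0.698651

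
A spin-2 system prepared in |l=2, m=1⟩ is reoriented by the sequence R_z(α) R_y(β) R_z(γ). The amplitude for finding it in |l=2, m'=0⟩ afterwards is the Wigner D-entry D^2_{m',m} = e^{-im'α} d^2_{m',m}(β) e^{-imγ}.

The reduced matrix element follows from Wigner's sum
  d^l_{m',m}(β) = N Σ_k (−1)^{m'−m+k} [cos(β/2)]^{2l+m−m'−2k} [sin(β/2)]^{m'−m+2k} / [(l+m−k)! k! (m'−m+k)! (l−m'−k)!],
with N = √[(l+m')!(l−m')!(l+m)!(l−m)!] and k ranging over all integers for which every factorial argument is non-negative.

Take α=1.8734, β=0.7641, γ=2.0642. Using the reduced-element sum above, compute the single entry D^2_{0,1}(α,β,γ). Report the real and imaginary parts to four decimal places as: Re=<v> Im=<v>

Re=-0.2898 Im=-0.5388

D^2_{0,1}(1.8734,0.7641,2.0642) = e^{-i·0·1.8734}·d^2_{0,1}(0.7641)·e^{-i·1·2.0642}. Compute d first:
c=cos(0.7641/2)=0.927902, s=sin(0.7641/2)=0.372823; N=√[2·2·6·1]=4.898979
k∈{1,2} keeps every argument non-negative
  k=1: (−1)^0·4.8990/(2)·0.9279^3·0.3728^1 = +0.729601
  k=2: (−1)^1·4.8990/(2)·0.9279^1·0.3728^3 = -0.117784
d^2_{0,1}(0.7641) = +0.729601 -0.117784 = +0.611817
D = (+1.000000+0.000000i)·(+0.611817)·(-0.473626-0.880726i) = -0.289773-0.538843i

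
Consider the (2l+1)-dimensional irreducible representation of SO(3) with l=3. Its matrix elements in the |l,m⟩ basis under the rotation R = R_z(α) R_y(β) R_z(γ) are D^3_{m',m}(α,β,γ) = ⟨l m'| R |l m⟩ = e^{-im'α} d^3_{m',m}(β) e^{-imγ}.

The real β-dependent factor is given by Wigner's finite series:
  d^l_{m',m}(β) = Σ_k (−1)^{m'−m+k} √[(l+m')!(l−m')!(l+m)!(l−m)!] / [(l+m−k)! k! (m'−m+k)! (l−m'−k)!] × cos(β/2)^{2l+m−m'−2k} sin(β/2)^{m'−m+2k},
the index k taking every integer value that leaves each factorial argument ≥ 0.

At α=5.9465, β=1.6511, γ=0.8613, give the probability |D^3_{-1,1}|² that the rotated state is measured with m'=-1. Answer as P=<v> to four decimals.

P=0.0530

Split into d^3_{-1,1}(β=1.6511) × two z-phases.
c=cos(1.6511/2)=0.678153, s=sin(1.6511/2)=0.734921; N=√[2·24·24·2]=48.000000
k: max(0,(1)−(-1))=2 … min(3+(1),3−(-1))=4
  k=2: (−1)^0·48.0000/(8)·0.6782^4·0.7349^2 = +0.685398
  k=3: (−1)^1·48.0000/(6)·0.6782^2·0.7349^4 = -1.073266
  k=4: (−1)^2·48.0000/(48)·0.6782^0·0.7349^6 = +0.157559
d^3_{-1,1}(1.6511) = +0.685398 -1.073266 +0.157559 = -0.230309
|D^3_{-1,1}|² = |d^3_{-1,1}(β)|² = (-0.230309)² = 0.053042 (the z-rotation phases have unit modulus)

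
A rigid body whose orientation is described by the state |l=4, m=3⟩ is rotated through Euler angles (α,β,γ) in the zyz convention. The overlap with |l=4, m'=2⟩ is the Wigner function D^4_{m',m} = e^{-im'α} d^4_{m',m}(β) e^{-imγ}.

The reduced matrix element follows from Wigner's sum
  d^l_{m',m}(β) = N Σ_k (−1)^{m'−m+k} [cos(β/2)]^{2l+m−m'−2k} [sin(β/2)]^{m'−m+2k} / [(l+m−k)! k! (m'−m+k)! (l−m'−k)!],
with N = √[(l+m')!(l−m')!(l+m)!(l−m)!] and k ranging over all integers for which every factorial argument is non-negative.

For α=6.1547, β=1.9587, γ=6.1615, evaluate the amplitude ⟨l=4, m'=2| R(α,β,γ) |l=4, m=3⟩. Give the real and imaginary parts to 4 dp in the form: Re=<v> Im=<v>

Re=-0.2389 Im=-0.1713

Split into d^4_{2,3}(β=1.9587) × two z-phases.
With c≡cos(β/2)=0.557562 and s≡sin(β/2)=0.830135, N=[720·2·5040·1]^{1/2}=2693.993318
Admissible k: 1..2 (factorial args all ≥0)
  k=1: (−1)^0·2693.9933/(720)·0.5576^7·0.8301^1 = +0.052032
  k=2: (−1)^1·2693.9933/(240)·0.5576^5·0.8301^3 = -0.346018
d^4_{2,3}(1.9587) = +0.052032 -0.346018 = -0.293986
Phases: e^{-i·(2)·6.1547}=+0.967164+0.254152i, e^{-i·(3)·6.1615}=+0.934104+0.357002i ⇒ D=-0.238922-0.171301i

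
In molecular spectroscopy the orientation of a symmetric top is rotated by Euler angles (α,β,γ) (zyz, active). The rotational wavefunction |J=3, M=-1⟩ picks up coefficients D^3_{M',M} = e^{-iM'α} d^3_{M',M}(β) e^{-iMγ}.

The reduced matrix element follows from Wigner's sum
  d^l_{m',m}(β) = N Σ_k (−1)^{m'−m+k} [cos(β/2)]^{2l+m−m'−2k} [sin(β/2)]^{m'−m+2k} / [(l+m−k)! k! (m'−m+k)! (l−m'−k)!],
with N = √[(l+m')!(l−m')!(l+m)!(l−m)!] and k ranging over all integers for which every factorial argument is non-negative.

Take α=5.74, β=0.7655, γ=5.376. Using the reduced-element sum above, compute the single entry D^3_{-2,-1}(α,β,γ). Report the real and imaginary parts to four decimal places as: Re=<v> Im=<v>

Re=-0.2249 Im=-0.5000

Split into d^3_{-2,-1}(β=0.7655) × two z-phases.
Half-angle: c=0.927641, s=0.373473. N=√(1·120·2·24)=75.894664
The bounds max(0,m−m')=1 and min(l+m,l−m')=2 give 2 terms
  k=1: (−1)^0·75.8947/(24)·0.9276^5·0.3735^1 = +0.811258
  k=2: (−1)^1·75.8947/(12)·0.9276^3·0.3735^3 = -0.262995
d^3_{-2,-1}(0.7655) = +0.811258 -0.262995 = +0.548263
Attach z-rotation phases: D = e^{-i(-2)(5.74)}·(+0.548263)·e^{-i(-1)(5.376)} = -0.224941-0.499994i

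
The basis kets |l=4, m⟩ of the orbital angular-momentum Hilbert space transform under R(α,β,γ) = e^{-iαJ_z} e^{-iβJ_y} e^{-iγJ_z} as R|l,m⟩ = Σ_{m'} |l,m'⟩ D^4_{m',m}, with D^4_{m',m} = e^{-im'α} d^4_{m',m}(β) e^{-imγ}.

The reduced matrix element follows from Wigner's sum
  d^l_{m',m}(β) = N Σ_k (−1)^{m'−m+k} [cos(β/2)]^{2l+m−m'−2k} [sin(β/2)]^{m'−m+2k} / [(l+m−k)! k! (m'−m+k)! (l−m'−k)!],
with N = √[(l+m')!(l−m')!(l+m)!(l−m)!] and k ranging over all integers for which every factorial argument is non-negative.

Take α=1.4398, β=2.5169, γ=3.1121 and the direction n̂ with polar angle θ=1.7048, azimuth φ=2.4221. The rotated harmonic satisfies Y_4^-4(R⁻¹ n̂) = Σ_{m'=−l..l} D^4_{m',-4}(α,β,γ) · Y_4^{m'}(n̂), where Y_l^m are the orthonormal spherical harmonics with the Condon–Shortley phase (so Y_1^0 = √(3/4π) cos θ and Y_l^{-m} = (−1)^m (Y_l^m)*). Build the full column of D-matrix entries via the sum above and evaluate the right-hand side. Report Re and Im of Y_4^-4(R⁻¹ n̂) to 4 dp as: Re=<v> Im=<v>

Re=-0.0662 Im=-0.2864

Need the full column D^4_{m',-4} for m'=−4..4 at α=1.4398, β=2.5169, γ=3.1121.
cos(β/2)=0.307292, sin(β/2)=0.951615
d^4_{-4,-4}: single k=0 term ⇒ +0.000080;  D = +0.000064-0.000048i
d^4_{-3,-4}: single k=0 term ⇒ -0.000696;  D = +0.000341+0.000607i
d^4_{-2,-4}: single k=0 term ⇒ +0.004035;  D = -0.003747+0.001496i
d^4_{-1,-4}: single k=0 term ⇒ -0.017670;  D = -0.004354-0.017125i
d^4_{0,-4}: single k=0 term ⇒ +0.061179;  D = +0.060754-0.007201i
d^4_{1,-4}: single k=0 term ⇒ -0.169456;  D = -0.002207+0.169441i
d^4_{2,-4}: single k=0 term ⇒ +0.371065;  D = -0.367224-0.053257i
d^4_{3,-4}: single k=0 term ⇒ -0.614223;  D = +0.166801-0.591141i
d^4_{4,-4}: single k=0 term ⇒ +0.672498;  D = +0.617825+0.265604i
Y_4^{m'}(θ=1.7048,φ=2.4221) and Σ D·Y over m':
  (+0.0001-0.0000i)·(-0.4121+0.1112i)  (+0.0003+0.0006i)·(-0.0902+0.1355i)  (-0.0037+0.0015i)·(-0.0378-0.2850i)  (-0.0044-0.0171i)·(-0.1355-0.1187i)  (+0.0608-0.0072i)·(+0.2619+0.0000i)  (-0.0022+0.1694i)·(+0.1355-0.1187i)  (-0.3672-0.0533i)·(-0.0378+0.2850i)  (+0.1668-0.5911i)·(+0.0902+0.1355i)  (+0.6178+0.2656i)·(-0.4121-0.1112i)
Y_4^-4(R⁻¹ n̂) = -0.066182-0.286394i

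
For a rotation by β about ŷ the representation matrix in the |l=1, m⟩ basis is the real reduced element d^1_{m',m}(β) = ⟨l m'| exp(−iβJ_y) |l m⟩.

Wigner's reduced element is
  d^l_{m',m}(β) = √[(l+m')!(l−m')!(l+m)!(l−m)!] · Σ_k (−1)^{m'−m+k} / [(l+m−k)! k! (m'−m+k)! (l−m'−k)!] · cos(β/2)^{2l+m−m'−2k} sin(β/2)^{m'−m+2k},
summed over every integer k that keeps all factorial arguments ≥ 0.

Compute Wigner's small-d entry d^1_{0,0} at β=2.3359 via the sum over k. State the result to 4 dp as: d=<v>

d^1_{0,0}(β=2.3359) via Wigner's sum:
Half-angle: c=0.392038, s=0.919949. N=√(1·1·1·1)=1.000000
The bounds max(0,m−m')=0 and min(l+m,l−m')=1 give 2 terms
  k=0: (−1)^0·1.0000/(1)·0.3920^2·0.9199^0 = +0.153694
  k=1: (−1)^1·1.0000/(1)·0.3920^0·0.9199^2 = -0.846306
d^1_{0,0}(2.3359) = +0.153694 -0.846306 = -0.692612

d=-0.6926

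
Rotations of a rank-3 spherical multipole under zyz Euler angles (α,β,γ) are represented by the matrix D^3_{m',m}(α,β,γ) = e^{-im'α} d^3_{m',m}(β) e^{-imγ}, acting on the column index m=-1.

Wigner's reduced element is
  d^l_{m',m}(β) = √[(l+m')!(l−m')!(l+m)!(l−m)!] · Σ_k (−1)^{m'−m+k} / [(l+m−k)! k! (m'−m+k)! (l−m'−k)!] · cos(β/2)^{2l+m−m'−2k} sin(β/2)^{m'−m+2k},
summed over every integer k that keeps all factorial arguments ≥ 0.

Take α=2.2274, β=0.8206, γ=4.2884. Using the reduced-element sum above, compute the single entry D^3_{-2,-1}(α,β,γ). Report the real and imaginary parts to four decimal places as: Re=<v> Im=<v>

Re=-0.3948 Im=0.3203

Split into d^3_{-2,-1}(β=0.8206) × two z-phases.
With c≡cos(β/2)=0.917001 and s≡sin(β/2)=0.398884, N=[1·120·2·24]^{1/2}=75.894664
k∈{1,2} keeps every argument non-negative
  k=1: (−1)^0·75.8947/(24)·0.9170^5·0.3989^1 = +0.817893
  k=2: (−1)^1·75.8947/(12)·0.9170^3·0.3989^3 = -0.309515
d^3_{-2,-1}(0.8206) = +0.817893 -0.309515 = +0.508379
D = (-0.254750-0.967007i)·(+0.508379)·(-0.411399-0.911455i) = -0.394797+0.320288i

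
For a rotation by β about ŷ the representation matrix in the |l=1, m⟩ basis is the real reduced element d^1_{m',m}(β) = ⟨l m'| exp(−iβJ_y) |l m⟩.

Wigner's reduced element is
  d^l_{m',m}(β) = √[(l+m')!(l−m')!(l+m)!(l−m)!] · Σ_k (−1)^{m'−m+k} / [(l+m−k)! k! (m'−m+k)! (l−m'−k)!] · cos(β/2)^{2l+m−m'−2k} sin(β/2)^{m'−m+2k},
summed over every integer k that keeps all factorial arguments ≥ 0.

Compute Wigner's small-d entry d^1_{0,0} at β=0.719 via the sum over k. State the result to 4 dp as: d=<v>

d^1_{0,0}(β=0.719) via Wigner's sum:
Half-angle: c=0.936073, s=0.351806. N=√(1·1·1·1)=1.000000
Admissible k: 0..1 (factorial args all ≥0)
  k=0: (−1)^0·1.0000/(1)·0.9361^2·0.3518^0 = +0.876232
  k=1: (−1)^1·1.0000/(1)·0.9361^0·0.3518^2 = -0.123768
d^1_{0,0}(0.719) = +0.876232 -0.123768 = +0.752465

d=0.7525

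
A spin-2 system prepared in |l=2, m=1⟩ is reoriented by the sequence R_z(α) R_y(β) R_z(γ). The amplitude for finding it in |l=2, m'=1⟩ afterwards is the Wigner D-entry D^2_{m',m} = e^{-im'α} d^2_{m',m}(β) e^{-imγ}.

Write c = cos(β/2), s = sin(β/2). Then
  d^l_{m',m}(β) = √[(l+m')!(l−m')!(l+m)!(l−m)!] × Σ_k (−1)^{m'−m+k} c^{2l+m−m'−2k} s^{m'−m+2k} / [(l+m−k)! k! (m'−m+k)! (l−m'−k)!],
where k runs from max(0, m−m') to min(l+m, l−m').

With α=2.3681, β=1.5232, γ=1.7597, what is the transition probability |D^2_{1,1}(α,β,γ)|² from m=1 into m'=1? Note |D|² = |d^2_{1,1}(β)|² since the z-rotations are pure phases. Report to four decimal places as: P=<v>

D^2_{1,1}(2.3681,1.5232,1.7597) = e^{-i·1·2.3681}·d^2_{1,1}(1.5232)·e^{-i·1·1.7597}. Compute d first:
c=cos(1.5232/2)=0.723733, s=sin(1.5232/2)=0.690080; N=√[6·1·6·1]=6.000000
Admissible k: 0..1 (factorial args all ≥0)
  k=0: (−1)^0·6.0000/(6)·0.7237^4·0.6901^0 = +0.274355
  k=1: (−1)^1·6.0000/(2)·0.7237^2·0.6901^2 = -0.748302
d^2_{1,1}(1.5232) = +0.274355 -0.748302 = -0.473947
|D^2_{1,1}|² = |d^2_{1,1}(β)|² = (-0.473947)² = 0.224626 (the z-rotation phases have unit modulus)

P=0.2246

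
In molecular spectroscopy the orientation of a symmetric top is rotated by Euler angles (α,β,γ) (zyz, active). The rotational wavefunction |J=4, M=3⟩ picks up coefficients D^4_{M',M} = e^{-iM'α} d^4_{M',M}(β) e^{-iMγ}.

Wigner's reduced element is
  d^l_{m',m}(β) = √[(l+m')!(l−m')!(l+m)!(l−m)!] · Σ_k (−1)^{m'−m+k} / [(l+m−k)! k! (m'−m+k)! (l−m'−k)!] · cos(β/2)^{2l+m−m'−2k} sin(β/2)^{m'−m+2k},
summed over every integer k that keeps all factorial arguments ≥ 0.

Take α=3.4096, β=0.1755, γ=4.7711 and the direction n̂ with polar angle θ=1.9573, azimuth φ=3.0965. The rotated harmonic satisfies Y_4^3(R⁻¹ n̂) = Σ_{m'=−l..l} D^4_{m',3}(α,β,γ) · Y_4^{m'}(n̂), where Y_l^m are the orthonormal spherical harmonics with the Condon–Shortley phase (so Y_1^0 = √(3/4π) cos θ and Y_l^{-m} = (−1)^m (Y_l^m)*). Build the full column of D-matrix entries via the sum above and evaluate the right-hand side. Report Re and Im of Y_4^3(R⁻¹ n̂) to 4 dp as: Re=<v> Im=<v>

Need the full column D^4_{m',3} for m'=−4..4 at α=3.4096, β=0.1755, γ=4.7711.
cos(β/2)=0.996152, sin(β/2)=0.087637
d^4_{-4,3}: single k=7 term ⇒ +0.000000;  D = +0.000000-0.000000i
d^4_{-3,3}: k∈[6..7] ⇒ +0.000003 -0.000000 = +0.000003;  D = -0.000002+0.000003i
d^4_{-2,3}: k∈[5..6] ⇒ +0.000057 -0.000000 = +0.000057;  D = +0.000020-0.000054i
d^4_{-1,3}: k∈[4..5] ⇒ +0.000768 -0.000004 = +0.000765;  D = -0.000070+0.000762i
d^4_{0,3}: k∈[3..4] ⇒ +0.007812 -0.000060 = +0.007752;  D = -0.001358-0.007632i
d^4_{1,3}: k∈[2..3] ⇒ +0.059567 -0.000768 = +0.058798;  D = +0.025265+0.053094i
d^4_{2,3}: k∈[1..2] ⇒ +0.319179 -0.007411 = +0.311768;  D = -0.203728-0.235996i
d^4_{3,3}: k∈[0..1] ⇒ +0.969631 -0.052533 = +0.917098;  D = +0.761727+0.510726i
d^4_{4,3}: single k=0 term ⇒ -0.241277;  D = +0.228828+0.076501i
Y_4^{m'}(θ=1.9573,φ=3.0965) and Σ D·Y over m':
  (+0.0000-0.0000i)·(+0.3204+0.0584i)  (-0.0000+0.0000i)·(+0.3715+0.0506i)  (+0.0000-0.0001i)·(-0.0015-0.0001i)  (-0.0001+0.0008i)·(-0.3309-0.0149i)  (-0.0014-0.0076i)·(-0.0588+0.0000i)  (+0.0253+0.0531i)·(+0.3309-0.0149i)  (-0.2037-0.2360i)·(-0.0015+0.0001i)  (+0.7617+0.5107i)·(-0.3715+0.0506i)  (+0.2288+0.0765i)·(+0.3204-0.0584i)
Y_4^3(R⁻¹ n̂) = -0.221399-0.122350i

Re=-0.2214 Im=-0.1224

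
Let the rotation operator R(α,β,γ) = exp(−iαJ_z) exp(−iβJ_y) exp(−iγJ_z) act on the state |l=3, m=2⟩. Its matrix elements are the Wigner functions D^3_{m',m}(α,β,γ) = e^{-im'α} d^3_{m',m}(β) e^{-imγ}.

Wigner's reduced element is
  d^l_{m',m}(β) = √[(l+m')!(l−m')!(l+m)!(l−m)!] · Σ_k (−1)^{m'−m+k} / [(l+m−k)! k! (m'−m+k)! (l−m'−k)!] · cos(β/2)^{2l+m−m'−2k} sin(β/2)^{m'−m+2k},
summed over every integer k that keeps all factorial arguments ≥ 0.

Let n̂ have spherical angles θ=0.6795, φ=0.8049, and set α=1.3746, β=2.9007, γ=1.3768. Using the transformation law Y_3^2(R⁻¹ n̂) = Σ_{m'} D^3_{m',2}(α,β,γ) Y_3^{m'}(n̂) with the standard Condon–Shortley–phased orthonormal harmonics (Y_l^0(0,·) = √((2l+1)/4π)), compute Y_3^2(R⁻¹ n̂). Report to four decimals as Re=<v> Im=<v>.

Need the full column D^3_{m',2} for m'=−3..3 at α=1.3746, β=2.9007, γ=1.3768.
cos(β/2)=0.120155, sin(β/2)=0.992755
d^3_{-3,2}: single k=5 term ⇒ +0.283811;  D = +0.056550+0.278120i
d^3_{-2,2}: k∈[4..5] ⇒ +0.070117 -0.957310 = -0.887193;  D = -0.887185+0.003904i
d^3_{-1,2}: k∈[3..4] ⇒ +0.010735 -0.366398 = -0.355664;  D = -0.067798+0.349142i
d^3_{0,2}: k∈[2..3] ⇒ +0.001125 -0.076810 = -0.075684;  D = +0.070059+0.028634i
d^3_{1,2}: k∈[1..2] ⇒ +0.000079 -0.010735 = -0.010656;  D = +0.005877-0.008889i
d^3_{2,2}: k∈[0..1] ⇒ +0.000003 -0.001027 = -0.001024;  D = -0.000728-0.000721i
d^3_{3,2}: single k=0 term ⇒ -0.000061;  D = -0.000050+0.000034i
Y_3^{m'}(θ=0.6795,φ=0.8049) and Σ D·Y over m':
  (+0.0566+0.2781i)·(-0.0774-0.0688i)  (-0.8872+0.0039i)·(-0.0122-0.3137i)  (-0.0678+0.3491i)·(+0.2851-0.2965i)  (+0.0701+0.0286i)·(+0.0074+0.0000i)  (+0.0059-0.0089i)·(-0.2851-0.2965i)  (-0.0007-0.0007i)·(-0.0122+0.3137i)  (-0.0001+0.0000i)·(+0.0774-0.0688i)
Y_3^2(R⁻¹ n̂) = +0.107473+0.373301i

Re=0.1075 Im=0.3733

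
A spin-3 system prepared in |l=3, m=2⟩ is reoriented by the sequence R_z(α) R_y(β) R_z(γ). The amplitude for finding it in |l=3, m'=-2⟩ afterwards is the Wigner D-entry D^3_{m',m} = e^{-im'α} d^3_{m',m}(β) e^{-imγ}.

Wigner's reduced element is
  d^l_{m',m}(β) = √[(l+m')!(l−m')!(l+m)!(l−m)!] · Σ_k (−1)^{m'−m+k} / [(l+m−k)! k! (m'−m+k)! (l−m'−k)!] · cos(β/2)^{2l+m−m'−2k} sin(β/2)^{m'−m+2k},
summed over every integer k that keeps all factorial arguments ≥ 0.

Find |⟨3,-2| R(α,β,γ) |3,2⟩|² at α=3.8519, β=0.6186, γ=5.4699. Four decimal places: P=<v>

First d^3_{-2,2}(β=0.6186), then the phase factors e^{-i(-2)α} and e^{-i(2)γ}:
c=cos(0.6186/2)=0.952547, s=sin(0.6186/2)=0.304392; N=√[1·120·120·1]=120.000000
k: max(0,(2)−(-2))=4 … min(3+(2),3−(-2))=5
  k=4: (−1)^0·120.0000/(24)·0.9525^2·0.3044^4 = +0.038947
  k=5: (−1)^1·120.0000/(120)·0.9525^0·0.3044^6 = -0.000795
d^3_{-2,2}(0.6186) = +0.038947 -0.000795 = +0.038152
|D^3_{-2,2}|² = |d^3_{-2,2}(β)|² = (+0.038152)² = 0.001456 (the z-rotation phases have unit modulus)

P=0.0015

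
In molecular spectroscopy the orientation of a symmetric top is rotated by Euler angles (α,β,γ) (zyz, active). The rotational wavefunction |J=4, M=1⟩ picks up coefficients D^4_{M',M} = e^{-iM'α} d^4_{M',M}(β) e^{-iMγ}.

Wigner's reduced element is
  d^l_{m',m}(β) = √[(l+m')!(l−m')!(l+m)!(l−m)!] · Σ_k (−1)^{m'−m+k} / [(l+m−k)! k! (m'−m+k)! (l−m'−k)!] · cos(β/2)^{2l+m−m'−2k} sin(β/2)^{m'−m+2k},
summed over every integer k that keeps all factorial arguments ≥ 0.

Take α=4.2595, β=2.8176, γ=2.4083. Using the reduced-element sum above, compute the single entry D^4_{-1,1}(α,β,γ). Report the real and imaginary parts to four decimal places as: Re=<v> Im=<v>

D^4_{-1,1}(4.2595,2.8176,2.4083) = e^{-i·-1·4.2595}·d^4_{-1,1}(2.8176)·e^{-i·1·2.4083}. Compute d first:
Half-angle: c=0.161289, s=0.986907. N=√(6·120·120·6)=720.000000
k: max(0,(1)−(-1))=2 … min(4+(1),4−(-1))=5
  k=2: (−1)^0·720.0000/(72)·0.1613^6·0.9869^2 = +0.000171
  k=3: (−1)^1·720.0000/(24)·0.1613^4·0.9869^4 = -0.019259
  k=4: (−1)^2·720.0000/(48)·0.1613^2·0.9869^6 = +0.360543
  k=5: (−1)^3·720.0000/(720)·0.1613^0·0.9869^8 = -0.899934
d^4_{-1,1}(2.8176) = +0.000171 -0.019259 +0.360543 -0.899934 = -0.558479
Phases: e^{-i·(-1)·4.2595}=-0.437565-0.899187i, e^{-i·(1)·2.4083}=-0.742975-0.669320i ⇒ D=+0.154555-0.536667i

Re=0.1546 Im=-0.5367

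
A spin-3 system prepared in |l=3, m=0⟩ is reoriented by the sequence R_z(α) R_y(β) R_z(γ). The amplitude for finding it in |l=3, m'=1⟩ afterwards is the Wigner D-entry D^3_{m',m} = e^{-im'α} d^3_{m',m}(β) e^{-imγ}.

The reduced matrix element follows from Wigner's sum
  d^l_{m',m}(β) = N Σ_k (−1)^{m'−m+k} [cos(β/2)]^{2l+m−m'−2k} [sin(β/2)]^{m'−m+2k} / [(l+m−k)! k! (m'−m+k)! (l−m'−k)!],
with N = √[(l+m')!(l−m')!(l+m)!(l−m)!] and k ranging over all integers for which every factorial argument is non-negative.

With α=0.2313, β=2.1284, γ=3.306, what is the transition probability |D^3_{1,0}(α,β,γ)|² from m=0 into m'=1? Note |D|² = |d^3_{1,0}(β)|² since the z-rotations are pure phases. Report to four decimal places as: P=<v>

P=0.0216

Split into d^3_{1,0}(β=2.1284) × two z-phases.
Half-angle: c=0.485204, s=0.874401. N=√(24·2·6·6)=41.569219
k: max(0,(0)−(1))=0 … min(3+(0),3−(1))=2
  k=0: (−1)^1·41.5692/(12)·0.4852^5·0.8744^1 = -0.081456
  k=1: (−1)^2·41.5692/(4)·0.4852^3·0.8744^3 = +0.793627
  k=2: (−1)^3·41.5692/(12)·0.4852^1·0.8744^5 = -0.859148
d^3_{1,0}(2.1284) = -0.081456 +0.793627 -0.859148 = -0.146977
|D^3_{1,0}|² = |d^3_{1,0}(β)|² = (-0.146977)² = 0.021602 (the z-rotation phases have unit modulus)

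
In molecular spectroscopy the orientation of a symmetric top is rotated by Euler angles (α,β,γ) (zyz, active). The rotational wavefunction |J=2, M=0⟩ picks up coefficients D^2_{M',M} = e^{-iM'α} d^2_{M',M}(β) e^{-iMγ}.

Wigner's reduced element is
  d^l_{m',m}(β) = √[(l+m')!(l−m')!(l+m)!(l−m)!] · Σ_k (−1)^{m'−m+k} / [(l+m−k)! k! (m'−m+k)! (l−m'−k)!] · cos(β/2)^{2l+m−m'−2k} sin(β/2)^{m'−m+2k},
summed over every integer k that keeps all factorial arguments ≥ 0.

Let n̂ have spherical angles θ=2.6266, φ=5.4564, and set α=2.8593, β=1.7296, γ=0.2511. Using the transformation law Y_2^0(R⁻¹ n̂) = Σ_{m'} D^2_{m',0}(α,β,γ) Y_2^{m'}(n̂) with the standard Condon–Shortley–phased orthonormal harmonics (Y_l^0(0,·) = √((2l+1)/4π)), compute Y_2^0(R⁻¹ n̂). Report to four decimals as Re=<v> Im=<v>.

Re=-0.2421 Im=0.0000

Need the full column D^2_{m',0} for m'=−2..2 at α=2.8593, β=1.7296, γ=0.2511.
cos(β/2)=0.648792, sin(β/2)=0.760966
d^2_{-2,0}: single k=2 term ⇒ +0.597059;  D = +0.504401-0.319465i
d^2_{-1,0}: k∈[1..2] ⇒ +0.509047 -0.700287 = -0.191241;  D = +0.183671-0.053272i
d^2_{0,0}: k∈[0..2] ⇒ +0.177183 -0.974993 +0.335320 = -0.462489;  D = -0.462489+0.000000i
d^2_{1,0}: k∈[0..1] ⇒ -0.509047 +0.700287 = +0.191241;  D = -0.183671-0.053272i
d^2_{2,0}: single k=0 term ⇒ +0.597059;  D = +0.504401+0.319465i
Y_2^{m'}(θ=2.6266,φ=5.4564) and Σ D·Y over m':
  (+0.5044-0.3195i)·(-0.0077+0.0934i)  (+0.1837-0.0533i)·(-0.2243-0.2436i)  (-0.4625+0.0000i)·(+0.4013+0.0000i)  (-0.1837-0.0533i)·(+0.2243-0.2436i)  (+0.5044+0.3195i)·(-0.0077-0.0934i)
Y_2^0(R⁻¹ n̂) = -0.242069+0.000000i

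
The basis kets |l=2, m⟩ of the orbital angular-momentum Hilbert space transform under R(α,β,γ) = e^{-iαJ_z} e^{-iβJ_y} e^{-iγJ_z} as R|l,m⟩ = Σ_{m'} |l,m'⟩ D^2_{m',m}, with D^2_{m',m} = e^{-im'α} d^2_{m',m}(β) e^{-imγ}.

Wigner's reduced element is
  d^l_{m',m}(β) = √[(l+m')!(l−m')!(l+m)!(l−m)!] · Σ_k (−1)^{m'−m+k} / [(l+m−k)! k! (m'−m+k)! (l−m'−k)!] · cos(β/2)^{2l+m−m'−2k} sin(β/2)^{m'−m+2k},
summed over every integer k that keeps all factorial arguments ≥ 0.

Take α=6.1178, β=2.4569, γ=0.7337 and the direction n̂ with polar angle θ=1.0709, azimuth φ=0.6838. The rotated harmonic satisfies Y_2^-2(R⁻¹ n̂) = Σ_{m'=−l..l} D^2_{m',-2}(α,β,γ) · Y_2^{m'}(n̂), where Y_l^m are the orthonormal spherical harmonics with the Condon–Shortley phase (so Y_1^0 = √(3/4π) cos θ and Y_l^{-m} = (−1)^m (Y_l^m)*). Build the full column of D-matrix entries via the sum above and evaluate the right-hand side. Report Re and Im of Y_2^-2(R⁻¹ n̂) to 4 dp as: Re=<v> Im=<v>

Re=-0.3756 Im=0.0901

Need the full column D^2_{m',-2} for m'=−2..2 at α=6.1178, β=2.4569, γ=0.7337.
cos(β/2)=0.335698, sin(β/2)=0.941970
d^2_{-2,-2}: single k=0 term ⇒ +0.012700;  D = +0.005342+0.011521i
d^2_{-1,-2}: single k=0 term ⇒ -0.071271;  D = -0.018927-0.068712i
d^2_{0,-2}: single k=0 term ⇒ +0.244933;  D = +0.025280+0.243625i
d^2_{1,-2}: single k=0 term ⇒ -0.561164;  D = +0.034764-0.560086i
d^2_{2,-2}: single k=0 term ⇒ +0.787313;  D = -0.177476+0.767049i
Y_2^{m'}(θ=1.0709,φ=0.6838) and Σ D·Y over m':
  (+0.0053+0.0115i)·(+0.0600-0.2914i)  (-0.0189-0.0687i)·(+0.2519-0.2053i)  (+0.0253+0.2436i)·(-0.0980+0.0000i)  (+0.0348-0.5601i)·(-0.2519-0.2053i)  (-0.1775+0.7670i)·(+0.0600+0.2914i)
Y_2^-2(R⁻¹ n̂) = -0.375602+0.090137i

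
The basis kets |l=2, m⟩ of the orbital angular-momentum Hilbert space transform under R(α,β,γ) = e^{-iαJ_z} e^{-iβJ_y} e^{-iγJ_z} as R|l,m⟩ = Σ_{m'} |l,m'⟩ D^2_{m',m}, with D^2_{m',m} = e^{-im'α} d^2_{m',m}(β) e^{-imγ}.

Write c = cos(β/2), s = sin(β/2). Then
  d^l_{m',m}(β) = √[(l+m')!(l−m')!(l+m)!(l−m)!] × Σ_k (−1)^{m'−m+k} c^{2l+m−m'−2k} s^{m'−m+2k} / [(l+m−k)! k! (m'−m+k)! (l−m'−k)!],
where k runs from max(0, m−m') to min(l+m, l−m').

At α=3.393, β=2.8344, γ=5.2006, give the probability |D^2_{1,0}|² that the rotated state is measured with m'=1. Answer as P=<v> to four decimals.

P=0.1246

Split into d^2_{1,0}(β=2.8344) × two z-phases.
Half-angle: c=0.152993, s=0.988227. N=√(6·1·2·2)=4.898979
k: max(0,(0)−(1))=0 … min(2+(0),2−(1))=1
  k=0: (−1)^1·4.8990/(2)·0.1530^3·0.9882^1 = -0.008669
  k=1: (−1)^2·4.8990/(2)·0.1530^1·0.9882^3 = +0.361675
d^2_{1,0}(2.8344) = -0.008669 +0.361675 = +0.353006
|D^2_{1,0}|² = |d^2_{1,0}(β)|² = (+0.353006)² = 0.124613 (the z-rotation phases have unit modulus)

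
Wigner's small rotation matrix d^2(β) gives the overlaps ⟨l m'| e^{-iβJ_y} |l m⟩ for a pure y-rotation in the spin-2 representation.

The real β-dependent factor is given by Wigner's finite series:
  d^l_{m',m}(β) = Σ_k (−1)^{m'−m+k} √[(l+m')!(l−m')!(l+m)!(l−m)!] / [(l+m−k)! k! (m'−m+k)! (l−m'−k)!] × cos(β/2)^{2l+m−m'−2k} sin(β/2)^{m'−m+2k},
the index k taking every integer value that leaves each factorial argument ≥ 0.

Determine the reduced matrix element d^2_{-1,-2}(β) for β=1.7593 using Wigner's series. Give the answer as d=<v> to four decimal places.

d^2_{-1,-2}(β=1.7593) via Wigner's sum:
c=cos(1.7593/2)=0.637421, s=sin(1.7593/2)=0.770516; N=√[1·6·1·24]=12.000000
The bounds max(0,m−m')=0 and min(l+m,l−m')=0 give 1 term
  k=0: (−1)^1·12.0000/(6)·0.6374^3·0.7705^1 = -0.399108
d^2_{-1,-2}(1.7593) = -0.399108

d=-0.3991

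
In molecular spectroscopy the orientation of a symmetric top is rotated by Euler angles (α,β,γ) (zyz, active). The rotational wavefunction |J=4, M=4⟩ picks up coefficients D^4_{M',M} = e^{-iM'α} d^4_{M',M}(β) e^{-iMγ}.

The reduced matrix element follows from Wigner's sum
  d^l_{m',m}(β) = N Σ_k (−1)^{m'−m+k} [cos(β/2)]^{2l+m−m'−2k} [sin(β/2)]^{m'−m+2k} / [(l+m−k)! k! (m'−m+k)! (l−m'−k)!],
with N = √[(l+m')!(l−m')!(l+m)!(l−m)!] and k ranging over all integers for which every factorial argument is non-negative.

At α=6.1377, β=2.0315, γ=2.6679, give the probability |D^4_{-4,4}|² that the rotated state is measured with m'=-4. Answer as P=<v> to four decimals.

D^4_{-4,4}(6.1377,2.0315,2.6679) = e^{-i·-4·6.1377}·d^4_{-4,4}(2.0315)·e^{-i·4·2.6679}. Compute d first:
Half-angle: c=0.526983, s=0.849876. N=√(1·40320·40320·1)=40320.000000
k∈{8} keeps every argument non-negative
  k=8: (−1)^0·40320.0000/(40320)·0.5270^0·0.8499^8 = +0.272173
d^4_{-4,4}(2.0315) = +0.272173
|D^4_{-4,4}|² = |d^4_{-4,4}(β)|² = (+0.272173)² = 0.074078 (the z-rotation phases have unit modulus)

P=0.0741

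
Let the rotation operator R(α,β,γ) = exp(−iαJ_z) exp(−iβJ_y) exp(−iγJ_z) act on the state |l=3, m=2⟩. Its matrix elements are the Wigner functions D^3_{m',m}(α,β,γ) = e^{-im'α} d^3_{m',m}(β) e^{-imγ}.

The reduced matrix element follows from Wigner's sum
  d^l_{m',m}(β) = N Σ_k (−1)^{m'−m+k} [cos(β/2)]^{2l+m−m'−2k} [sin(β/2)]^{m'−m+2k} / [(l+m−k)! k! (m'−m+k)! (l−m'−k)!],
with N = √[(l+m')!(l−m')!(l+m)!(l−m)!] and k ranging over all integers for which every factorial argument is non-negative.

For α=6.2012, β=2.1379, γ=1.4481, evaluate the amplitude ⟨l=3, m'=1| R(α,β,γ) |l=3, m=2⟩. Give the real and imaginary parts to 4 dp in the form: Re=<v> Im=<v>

Split into d^3_{1,2}(β=2.1379) × two z-phases.
Half-angle: c=0.481045, s=0.876696. N=√(24·2·120·1)=75.894664
Admissible k: 1..2 (factorial args all ≥0)
  k=1: (−1)^0·75.8947/(24)·0.4810^5·0.8767^1 = +0.071413
  k=2: (−1)^1·75.8947/(12)·0.4810^3·0.8767^3 = -0.474388
d^3_{1,2}(2.1379) = +0.071413 -0.474388 = -0.402975
Attach z-rotation phases: D = e^{-i(1)(6.2012)}·(-0.402975)·e^{-i(2)(1.4481)} = +0.381573+0.129581i

Re=0.3816 Im=0.1296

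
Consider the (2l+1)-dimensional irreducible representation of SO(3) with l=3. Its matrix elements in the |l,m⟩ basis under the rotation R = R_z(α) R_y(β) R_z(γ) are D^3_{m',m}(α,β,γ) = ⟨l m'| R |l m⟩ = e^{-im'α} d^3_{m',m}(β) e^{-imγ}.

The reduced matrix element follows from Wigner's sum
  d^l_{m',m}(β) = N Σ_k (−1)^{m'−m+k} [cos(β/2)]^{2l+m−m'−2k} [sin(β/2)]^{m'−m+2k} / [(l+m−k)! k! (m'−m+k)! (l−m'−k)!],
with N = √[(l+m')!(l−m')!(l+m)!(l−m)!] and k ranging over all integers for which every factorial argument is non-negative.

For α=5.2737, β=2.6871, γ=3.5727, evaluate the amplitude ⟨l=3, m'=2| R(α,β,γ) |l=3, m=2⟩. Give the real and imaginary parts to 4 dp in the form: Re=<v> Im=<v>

Re=-0.0049 Im=-0.0111

First d^3_{2,2}(β=2.6871), then the phase factors e^{-i(2)α} and e^{-i(2)γ}:
Half-angle: c=0.225296, s=0.974290. N=√(120·1·120·1)=120.000000
Admissible k: 0..1 (factorial args all ≥0)
  k=0: (−1)^0·120.0000/(120)·0.2253^6·0.9743^0 = +0.000131
  k=1: (−1)^1·120.0000/(24)·0.2253^4·0.9743^2 = -0.012228
d^3_{2,2}(2.6871) = +0.000131 -0.012228 = -0.012097
Attach z-rotation phases: D = e^{-i(2)(5.2737)}·(-0.012097)·e^{-i(2)(3.5727)} = -0.004867-0.011075i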